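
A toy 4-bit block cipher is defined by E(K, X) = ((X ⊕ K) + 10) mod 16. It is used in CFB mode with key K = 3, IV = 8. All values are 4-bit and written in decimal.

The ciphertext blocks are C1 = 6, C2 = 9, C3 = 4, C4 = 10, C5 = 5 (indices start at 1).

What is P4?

P4 = 11

CFB decryption: P_i = C_i ⊕ E(K, C_{i−1}), with C_{0} = IV.
P4: E(K, 4) = 1; 10 ⊕ 1 = 11.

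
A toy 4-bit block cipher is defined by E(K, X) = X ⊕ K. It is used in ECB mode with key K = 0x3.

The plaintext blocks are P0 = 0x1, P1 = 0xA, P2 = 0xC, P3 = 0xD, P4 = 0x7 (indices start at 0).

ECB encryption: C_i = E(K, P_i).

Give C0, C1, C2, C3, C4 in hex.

C0: E(K, 0x1) = 0x2.
C1: E(K, 0xA) = 0x9.
C2: E(K, 0xC) = 0xF.
C3: E(K, 0xD) = 0xE.
C4: E(K, 0x7) = 0x4.

C0 = 0x2, C1 = 0x9, C2 = 0xF, C3 = 0xE, C4 = 0x4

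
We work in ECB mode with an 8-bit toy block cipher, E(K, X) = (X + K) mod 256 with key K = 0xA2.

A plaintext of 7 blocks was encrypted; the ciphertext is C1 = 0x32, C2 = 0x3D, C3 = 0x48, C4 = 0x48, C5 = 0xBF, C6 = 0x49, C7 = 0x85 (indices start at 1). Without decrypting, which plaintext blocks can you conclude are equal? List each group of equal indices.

ECB encrypts each block independently with the same key, so equal ciphertext blocks imply equal plaintext blocks.
C3 = C4 = 0x48, so P3 = P4.

P3 = P4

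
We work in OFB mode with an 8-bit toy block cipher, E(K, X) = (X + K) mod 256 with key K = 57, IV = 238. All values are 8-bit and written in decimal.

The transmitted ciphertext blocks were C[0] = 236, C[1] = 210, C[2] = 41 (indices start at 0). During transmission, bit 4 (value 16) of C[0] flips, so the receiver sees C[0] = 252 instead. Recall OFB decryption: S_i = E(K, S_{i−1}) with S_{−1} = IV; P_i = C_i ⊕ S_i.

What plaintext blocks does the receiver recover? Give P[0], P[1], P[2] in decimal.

Only C[0] changed, to 252. In OFB, a change in C_i flips the same bit in P_i only; the keystream is unaffected. Decrypting the received ciphertext:
P[0]: S = E(K, 238) = 39; 252 ⊕ 39 = 219.
P[1]: S = E(K, 39) = 96; 210 ⊕ 96 = 178.
P[2]: S = E(K, 96) = 153; 41 ⊕ 153 = 176.
Blocks that differ from the original plaintext: P[0].

P[0] = 219, P[1] = 178, P[2] = 176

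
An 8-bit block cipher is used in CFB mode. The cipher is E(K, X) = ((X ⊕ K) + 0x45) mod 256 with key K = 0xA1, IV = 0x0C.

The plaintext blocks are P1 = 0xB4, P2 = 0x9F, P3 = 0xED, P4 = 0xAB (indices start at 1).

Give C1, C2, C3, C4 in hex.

C1 = 0x46, C2 = 0xB3, C3 = 0xBA, C4 = 0xCB

CFB encryption: C_i = P_i ⊕ E(K, C_{i−1}), with C_{0} = IV.
C1: E(K, 0x0C) = 0xF2; 0xB4 ⊕ 0xF2 = 0x46.
C2: E(K, 0x46) = 0x2C; 0x9F ⊕ 0x2C = 0xB3.
C3: E(K, 0xB3) = 0x57; 0xED ⊕ 0x57 = 0xBA.
C4: E(K, 0xBA) = 0x60; 0xAB ⊕ 0x60 = 0xCB.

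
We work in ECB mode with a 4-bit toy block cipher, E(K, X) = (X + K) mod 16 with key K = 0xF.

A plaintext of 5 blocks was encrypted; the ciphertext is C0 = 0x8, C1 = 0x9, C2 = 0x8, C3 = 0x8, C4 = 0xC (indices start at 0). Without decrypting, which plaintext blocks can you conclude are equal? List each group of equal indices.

ECB encrypts each block independently with the same key, so equal ciphertext blocks imply equal plaintext blocks.
C0 = C2 = C3 = 0x8, so P0 = P2 = P3.

P0 = P2 = P3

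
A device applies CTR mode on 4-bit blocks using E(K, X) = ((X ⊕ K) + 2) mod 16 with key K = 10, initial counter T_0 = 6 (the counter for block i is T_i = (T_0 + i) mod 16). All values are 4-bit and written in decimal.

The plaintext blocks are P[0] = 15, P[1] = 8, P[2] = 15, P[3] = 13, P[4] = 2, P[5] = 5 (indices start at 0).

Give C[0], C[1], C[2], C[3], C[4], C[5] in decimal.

C[0] = 1, C[1] = 7, C[2] = 11, C[3] = 8, C[4] = 0, C[5] = 6

CTR encryption: S_i = E(K, T_i) where T_i is the counter for block i; C_i = P_i ⊕ S_i.
C[0]: T = 6, S = E(K, T) = 14; 15 ⊕ 14 = 1.
C[1]: T = 7, S = E(K, T) = 15; 8 ⊕ 15 = 7.
C[2]: T = 8, S = E(K, T) = 4; 15 ⊕ 4 = 11.
C[3]: T = 9, S = E(K, T) = 5; 13 ⊕ 5 = 8.
C[4]: T = 10, S = E(K, T) = 2; 2 ⊕ 2 = 0.
C[5]: T = 11, S = E(K, T) = 3; 5 ⊕ 3 = 6.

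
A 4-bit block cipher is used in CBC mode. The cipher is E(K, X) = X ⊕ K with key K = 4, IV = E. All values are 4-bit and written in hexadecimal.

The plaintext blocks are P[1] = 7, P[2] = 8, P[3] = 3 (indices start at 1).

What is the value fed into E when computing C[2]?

CBC encryption: C_i = E(K, P_i ⊕ C_{i−1}), with C_{0} = IV.
C[1]: P[1] ⊕ E = 9; E(K, 9) = D.
C[2]: P[2] ⊕ D = 5; E(K, 5) = 1.
So the input to E for block [2] is 5.

5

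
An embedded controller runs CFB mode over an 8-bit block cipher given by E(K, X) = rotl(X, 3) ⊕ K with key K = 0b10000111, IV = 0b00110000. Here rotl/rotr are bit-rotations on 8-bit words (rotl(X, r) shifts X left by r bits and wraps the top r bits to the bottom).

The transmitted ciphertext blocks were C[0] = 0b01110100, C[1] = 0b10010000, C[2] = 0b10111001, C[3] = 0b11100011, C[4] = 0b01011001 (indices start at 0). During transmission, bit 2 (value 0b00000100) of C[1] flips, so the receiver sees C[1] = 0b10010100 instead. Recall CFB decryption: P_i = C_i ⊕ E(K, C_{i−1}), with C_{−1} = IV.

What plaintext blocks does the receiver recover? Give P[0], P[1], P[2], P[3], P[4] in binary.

P[0] = 0b01110010, P[1] = 0b10110000, P[2] = 0b10011010, P[3] = 0b10101001, P[4] = 0b11000001

Only C[1] changed, to 0b10010100. In CFB, a change in C_i flips the same bit in P_i and garbles P_{i+1}. Decrypting the received ciphertext:
P[0]: E(K, 0b00110000) = 0b00000110; 0b01110100 ⊕ 0b00000110 = 0b01110010.
P[1]: E(K, 0b01110100) = 0b00100100; 0b10010100 ⊕ 0b00100100 = 0b10110000.
P[2]: E(K, 0b10010100) = 0b00100011; 0b10111001 ⊕ 0b00100011 = 0b10011010.
P[3]: E(K, 0b10111001) = 0b01001010; 0b11100011 ⊕ 0b01001010 = 0b10101001.
P[4]: E(K, 0b11100011) = 0b10011000; 0b01011001 ⊕ 0b10011000 = 0b11000001.
Blocks that differ from the original plaintext: P[1], P[2].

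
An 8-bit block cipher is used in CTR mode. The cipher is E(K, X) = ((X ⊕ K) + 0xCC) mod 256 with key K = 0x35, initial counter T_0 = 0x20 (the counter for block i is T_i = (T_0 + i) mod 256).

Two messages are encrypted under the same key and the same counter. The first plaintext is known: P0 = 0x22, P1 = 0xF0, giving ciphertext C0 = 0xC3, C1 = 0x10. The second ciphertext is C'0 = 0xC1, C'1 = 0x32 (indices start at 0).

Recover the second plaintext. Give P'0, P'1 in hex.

In CTR with a reused counter, both messages share the same keystream S_i, so C_i ⊕ C'_i = P_i ⊕ P'_i and thus P'_i = P_i ⊕ C_i ⊕ C'_i.
P'0: 0x22 ⊕ 0xC3 ⊕ 0xC1 = 0x20.
P'1: 0xF0 ⊕ 0x10 ⊕ 0x32 = 0xD2.

P'0 = 0x20, P'1 = 0xD2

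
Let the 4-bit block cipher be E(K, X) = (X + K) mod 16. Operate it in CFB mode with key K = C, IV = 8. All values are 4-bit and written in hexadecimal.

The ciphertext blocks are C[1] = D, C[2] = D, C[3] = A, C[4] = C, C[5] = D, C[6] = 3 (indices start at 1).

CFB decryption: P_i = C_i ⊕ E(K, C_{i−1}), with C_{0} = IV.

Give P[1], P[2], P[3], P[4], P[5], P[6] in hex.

P[1]: E(K, 8) = 4; D ⊕ 4 = 9.
P[2]: E(K, D) = 9; D ⊕ 9 = 4.
P[3]: E(K, D) = 9; A ⊕ 9 = 3.
P[4]: E(K, A) = 6; C ⊕ 6 = A.
P[5]: E(K, C) = 8; D ⊕ 8 = 5.
P[6]: E(K, D) = 9; 3 ⊕ 9 = A.

P[1] = 9, P[2] = 4, P[3] = 3, P[4] = A, P[5] = 5, P[6] = A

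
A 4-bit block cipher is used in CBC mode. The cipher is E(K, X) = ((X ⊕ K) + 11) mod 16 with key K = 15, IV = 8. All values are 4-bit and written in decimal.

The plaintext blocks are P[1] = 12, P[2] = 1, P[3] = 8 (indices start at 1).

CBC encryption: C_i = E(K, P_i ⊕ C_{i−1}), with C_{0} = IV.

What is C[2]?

C[1]: P[1] ⊕ 8 = 4; E(K, 4) = 6.
C[2]: P[2] ⊕ 6 = 7; E(K, 7) = 3.

C[2] = 3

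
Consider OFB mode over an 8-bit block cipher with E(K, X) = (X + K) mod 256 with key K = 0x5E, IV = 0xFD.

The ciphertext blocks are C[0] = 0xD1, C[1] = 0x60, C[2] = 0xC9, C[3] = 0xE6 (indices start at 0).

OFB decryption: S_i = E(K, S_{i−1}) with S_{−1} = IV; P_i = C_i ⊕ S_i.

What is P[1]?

P[0]: S = E(K, 0xFD) = 0x5B; 0xD1 ⊕ 0x5B = 0x8A.
P[1]: S = E(K, 0x5B) = 0xB9; 0x60 ⊕ 0xB9 = 0xD9.

P[1] = 0xD9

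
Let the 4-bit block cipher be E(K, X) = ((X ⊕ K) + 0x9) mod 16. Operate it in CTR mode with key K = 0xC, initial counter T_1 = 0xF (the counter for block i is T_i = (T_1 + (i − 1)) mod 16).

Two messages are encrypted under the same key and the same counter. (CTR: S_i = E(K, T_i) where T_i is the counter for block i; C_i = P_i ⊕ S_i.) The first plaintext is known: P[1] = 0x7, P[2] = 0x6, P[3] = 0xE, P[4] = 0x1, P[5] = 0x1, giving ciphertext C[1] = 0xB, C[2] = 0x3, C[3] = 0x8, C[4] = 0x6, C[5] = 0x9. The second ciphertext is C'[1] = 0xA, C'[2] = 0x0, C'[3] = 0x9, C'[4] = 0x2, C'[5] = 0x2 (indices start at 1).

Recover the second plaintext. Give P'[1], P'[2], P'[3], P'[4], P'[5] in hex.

P'[1] = 0x6, P'[2] = 0x5, P'[3] = 0xF, P'[4] = 0x5, P'[5] = 0xA

In CTR with a reused counter, both messages share the same keystream S_i, so C_i ⊕ C'_i = P_i ⊕ P'_i and thus P'_i = P_i ⊕ C_i ⊕ C'_i.
P'[1]: 0x7 ⊕ 0xB ⊕ 0xA = 0x6.
P'[2]: 0x6 ⊕ 0x3 ⊕ 0x0 = 0x5.
P'[3]: 0xE ⊕ 0x8 ⊕ 0x9 = 0xF.
P'[4]: 0x1 ⊕ 0x6 ⊕ 0x2 = 0x5.
P'[5]: 0x1 ⊕ 0x9 ⊕ 0x2 = 0xA.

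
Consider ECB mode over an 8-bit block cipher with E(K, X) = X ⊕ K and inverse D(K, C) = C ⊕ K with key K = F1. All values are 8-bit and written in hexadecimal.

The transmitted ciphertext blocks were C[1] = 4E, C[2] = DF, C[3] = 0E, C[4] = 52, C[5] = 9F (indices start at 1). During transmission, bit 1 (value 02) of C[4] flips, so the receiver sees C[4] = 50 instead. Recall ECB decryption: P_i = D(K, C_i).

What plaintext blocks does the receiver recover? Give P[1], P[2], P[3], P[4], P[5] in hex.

P[1] = BF, P[2] = 2E, P[3] = FF, P[4] = A1, P[5] = 6E

Only C[4] changed, to 50. In ECB, a change in C_i affects only P_i. Decrypting the received ciphertext:
P[1]: D(K, 4E) = BF.
P[2]: D(K, DF) = 2E.
P[3]: D(K, 0E) = FF.
P[4]: D(K, 50) = A1.
P[5]: D(K, 9F) = 6E.
Blocks that differ from the original plaintext: P[4].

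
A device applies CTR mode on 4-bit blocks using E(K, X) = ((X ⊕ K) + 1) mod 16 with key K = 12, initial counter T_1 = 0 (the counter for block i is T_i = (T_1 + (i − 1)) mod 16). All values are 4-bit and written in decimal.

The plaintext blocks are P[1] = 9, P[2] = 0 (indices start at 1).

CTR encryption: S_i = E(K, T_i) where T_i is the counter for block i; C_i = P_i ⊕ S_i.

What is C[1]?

C[1] = 4

C[1]: T = 0, S = E(K, T) = 13; 9 ⊕ 13 = 4.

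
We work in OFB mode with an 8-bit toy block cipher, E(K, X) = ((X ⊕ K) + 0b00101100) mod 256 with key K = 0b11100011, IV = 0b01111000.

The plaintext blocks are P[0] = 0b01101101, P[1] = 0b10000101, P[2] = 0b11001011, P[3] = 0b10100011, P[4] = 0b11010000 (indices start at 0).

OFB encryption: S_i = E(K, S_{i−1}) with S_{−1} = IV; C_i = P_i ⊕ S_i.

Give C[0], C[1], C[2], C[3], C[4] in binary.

C[0] = 0b10101010, C[1] = 0b11010101, C[2] = 0b00010100, C[3] = 0b11001011, C[4] = 0b01100111

C[0]: S = E(K, 0b01111000) = 0b11000111; 0b01101101 ⊕ 0b11000111 = 0b10101010.
C[1]: S = E(K, 0b11000111) = 0b01010000; 0b10000101 ⊕ 0b01010000 = 0b11010101.
C[2]: S = E(K, 0b01010000) = 0b11011111; 0b11001011 ⊕ 0b11011111 = 0b00010100.
C[3]: S = E(K, 0b11011111) = 0b01101000; 0b10100011 ⊕ 0b01101000 = 0b11001011.
C[4]: S = E(K, 0b01101000) = 0b10110111; 0b11010000 ⊕ 0b10110111 = 0b01100111.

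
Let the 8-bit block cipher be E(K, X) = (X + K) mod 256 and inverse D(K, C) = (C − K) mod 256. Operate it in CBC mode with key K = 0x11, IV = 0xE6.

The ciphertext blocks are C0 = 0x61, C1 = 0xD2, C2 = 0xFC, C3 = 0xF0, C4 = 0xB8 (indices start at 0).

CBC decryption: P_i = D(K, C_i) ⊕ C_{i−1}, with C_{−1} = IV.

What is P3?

P3: D(K, 0xF0) = 0xDF; 0xDF ⊕ 0xFC = 0x23.

P3 = 0x23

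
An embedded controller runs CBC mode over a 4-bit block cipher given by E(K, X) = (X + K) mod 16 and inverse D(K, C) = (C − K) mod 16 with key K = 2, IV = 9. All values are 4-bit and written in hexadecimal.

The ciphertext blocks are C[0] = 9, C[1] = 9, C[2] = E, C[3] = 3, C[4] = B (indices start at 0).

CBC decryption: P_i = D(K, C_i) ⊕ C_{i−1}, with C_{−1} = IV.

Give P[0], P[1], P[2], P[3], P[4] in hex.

P[0] = E, P[1] = E, P[2] = 5, P[3] = F, P[4] = A

P[0]: D(K, 9) = 7; 7 ⊕ 9 = E.
P[1]: D(K, 9) = 7; 7 ⊕ 9 = E.
P[2]: D(K, E) = C; C ⊕ 9 = 5.
P[3]: D(K, 3) = 1; 1 ⊕ E = F.
P[4]: D(K, B) = 9; 9 ⊕ 3 = A.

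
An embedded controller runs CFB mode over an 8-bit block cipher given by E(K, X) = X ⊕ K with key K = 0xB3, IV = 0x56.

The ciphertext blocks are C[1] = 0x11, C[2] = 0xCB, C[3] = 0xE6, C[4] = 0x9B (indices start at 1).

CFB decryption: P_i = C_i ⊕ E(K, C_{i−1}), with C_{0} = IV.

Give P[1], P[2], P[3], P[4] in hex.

P[1]: E(K, 0x56) = 0xE5; 0x11 ⊕ 0xE5 = 0xF4.
P[2]: E(K, 0x11) = 0xA2; 0xCB ⊕ 0xA2 = 0x69.
P[3]: E(K, 0xCB) = 0x78; 0xE6 ⊕ 0x78 = 0x9E.
P[4]: E(K, 0xE6) = 0x55; 0x9B ⊕ 0x55 = 0xCE.

P[1] = 0xF4, P[2] = 0x69, P[3] = 0x9E, P[4] = 0xCE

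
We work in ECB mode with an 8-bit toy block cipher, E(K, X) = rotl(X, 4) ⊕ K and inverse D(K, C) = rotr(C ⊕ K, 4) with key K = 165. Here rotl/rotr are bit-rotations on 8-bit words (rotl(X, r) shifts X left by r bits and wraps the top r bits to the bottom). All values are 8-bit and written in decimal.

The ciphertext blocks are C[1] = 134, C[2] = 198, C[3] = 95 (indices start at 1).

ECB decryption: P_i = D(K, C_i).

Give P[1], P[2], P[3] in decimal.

P[1] = 50, P[2] = 54, P[3] = 175

P[1]: D(K, 134) = 50.
P[2]: D(K, 198) = 54.
P[3]: D(K, 95) = 175.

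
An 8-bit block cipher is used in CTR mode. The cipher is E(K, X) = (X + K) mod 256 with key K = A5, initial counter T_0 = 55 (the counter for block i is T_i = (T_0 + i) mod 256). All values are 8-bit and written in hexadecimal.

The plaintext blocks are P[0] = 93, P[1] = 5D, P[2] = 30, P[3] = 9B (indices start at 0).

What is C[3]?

CTR encryption: S_i = E(K, T_i) where T_i is the counter for block i; C_i = P_i ⊕ S_i.
C[0]: T = 55, S = E(K, T) = FA; 93 ⊕ FA = 69.
C[1]: T = 56, S = E(K, T) = FB; 5D ⊕ FB = A6.
C[2]: T = 57, S = E(K, T) = FC; 30 ⊕ FC = CC.
C[3]: T = 58, S = E(K, T) = FD; 9B ⊕ FD = 66.

C[3] = 66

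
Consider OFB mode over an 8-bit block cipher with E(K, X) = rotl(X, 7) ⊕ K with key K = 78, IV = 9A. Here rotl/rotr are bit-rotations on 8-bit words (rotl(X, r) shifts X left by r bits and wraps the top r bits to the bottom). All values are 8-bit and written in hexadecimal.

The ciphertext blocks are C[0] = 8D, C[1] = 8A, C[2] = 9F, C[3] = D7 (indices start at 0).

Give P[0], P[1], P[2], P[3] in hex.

P[0] = B8, P[1] = 68, P[2] = 96, P[3] = 2B

OFB decryption: S_i = E(K, S_{i−1}) with S_{−1} = IV; P_i = C_i ⊕ S_i.
P[0]: S = E(K, 9A) = 35; 8D ⊕ 35 = B8.
P[1]: S = E(K, 35) = E2; 8A ⊕ E2 = 68.
P[2]: S = E(K, E2) = 09; 9F ⊕ 09 = 96.
P[3]: S = E(K, 09) = FC; D7 ⊕ FC = 2B.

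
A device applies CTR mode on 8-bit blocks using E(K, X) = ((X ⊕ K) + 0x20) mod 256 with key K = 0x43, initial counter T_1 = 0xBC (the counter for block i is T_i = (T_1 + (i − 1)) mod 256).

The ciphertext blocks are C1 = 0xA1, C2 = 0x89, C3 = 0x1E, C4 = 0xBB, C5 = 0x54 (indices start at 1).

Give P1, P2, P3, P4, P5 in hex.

P1 = 0xBE, P2 = 0x97, P3 = 0x03, P4 = 0xA7, P5 = 0xF7

CTR decryption: S_i = E(K, T_i) where T_i is the counter for block i; P_i = C_i ⊕ S_i.
P1: T = 0xBC, S = E(K, T) = 0x1F; 0xA1 ⊕ 0x1F = 0xBE.
P2: T = 0xBD, S = E(K, T) = 0x1E; 0x89 ⊕ 0x1E = 0x97.
P3: T = 0xBE, S = E(K, T) = 0x1D; 0x1E ⊕ 0x1D = 0x03.
P4: T = 0xBF, S = E(K, T) = 0x1C; 0xBB ⊕ 0x1C = 0xA7.
P5: T = 0xC0, S = E(K, T) = 0xA3; 0x54 ⊕ 0xA3 = 0xF7.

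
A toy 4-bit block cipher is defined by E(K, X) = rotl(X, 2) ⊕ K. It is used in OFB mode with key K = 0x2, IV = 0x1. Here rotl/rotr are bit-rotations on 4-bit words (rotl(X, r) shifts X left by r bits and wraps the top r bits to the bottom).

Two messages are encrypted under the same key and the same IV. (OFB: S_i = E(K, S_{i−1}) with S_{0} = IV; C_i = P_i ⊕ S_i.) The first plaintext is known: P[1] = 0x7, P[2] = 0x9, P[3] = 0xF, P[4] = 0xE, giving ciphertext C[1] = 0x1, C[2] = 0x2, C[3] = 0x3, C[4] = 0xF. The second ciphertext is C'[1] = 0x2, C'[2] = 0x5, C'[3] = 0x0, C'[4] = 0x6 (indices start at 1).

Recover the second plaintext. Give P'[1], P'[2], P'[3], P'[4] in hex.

In OFB with a reused IV, both messages share the same keystream S_i, so C_i ⊕ C'_i = P_i ⊕ P'_i and thus P'_i = P_i ⊕ C_i ⊕ C'_i.
P'[1]: 0x7 ⊕ 0x1 ⊕ 0x2 = 0x4.
P'[2]: 0x9 ⊕ 0x2 ⊕ 0x5 = 0xE.
P'[3]: 0xF ⊕ 0x3 ⊕ 0x0 = 0xC.
P'[4]: 0xE ⊕ 0xF ⊕ 0x6 = 0x7.

P'[1] = 0x4, P'[2] = 0xE, P'[3] = 0xC, P'[4] = 0x7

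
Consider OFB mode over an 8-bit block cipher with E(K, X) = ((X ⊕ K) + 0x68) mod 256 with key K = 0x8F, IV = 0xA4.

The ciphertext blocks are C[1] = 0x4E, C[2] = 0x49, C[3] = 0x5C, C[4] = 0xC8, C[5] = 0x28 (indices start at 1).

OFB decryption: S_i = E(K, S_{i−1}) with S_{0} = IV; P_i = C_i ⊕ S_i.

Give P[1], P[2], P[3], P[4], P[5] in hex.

P[1] = 0xDD, P[2] = 0xCD, P[3] = 0x2F, P[4] = 0xAC, P[5] = 0x7B

P[1]: S = E(K, 0xA4) = 0x93; 0x4E ⊕ 0x93 = 0xDD.
P[2]: S = E(K, 0x93) = 0x84; 0x49 ⊕ 0x84 = 0xCD.
P[3]: S = E(K, 0x84) = 0x73; 0x5C ⊕ 0x73 = 0x2F.
P[4]: S = E(K, 0x73) = 0x64; 0xC8 ⊕ 0x64 = 0xAC.
P[5]: S = E(K, 0x64) = 0x53; 0x28 ⊕ 0x53 = 0x7B.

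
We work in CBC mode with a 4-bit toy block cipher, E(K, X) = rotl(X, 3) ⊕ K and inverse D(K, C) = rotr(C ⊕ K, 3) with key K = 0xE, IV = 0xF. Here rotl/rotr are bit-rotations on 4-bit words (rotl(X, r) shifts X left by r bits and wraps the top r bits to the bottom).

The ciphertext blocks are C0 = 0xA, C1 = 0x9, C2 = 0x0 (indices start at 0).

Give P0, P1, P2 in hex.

CBC decryption: P_i = D(K, C_i) ⊕ C_{i−1}, with C_{−1} = IV.
P0: D(K, 0xA) = 0x8; 0x8 ⊕ 0xF = 0x7.
P1: D(K, 0x9) = 0xE; 0xE ⊕ 0xA = 0x4.
P2: D(K, 0x0) = 0xD; 0xD ⊕ 0x9 = 0x4.

P0 = 0x7, P1 = 0x4, P2 = 0x4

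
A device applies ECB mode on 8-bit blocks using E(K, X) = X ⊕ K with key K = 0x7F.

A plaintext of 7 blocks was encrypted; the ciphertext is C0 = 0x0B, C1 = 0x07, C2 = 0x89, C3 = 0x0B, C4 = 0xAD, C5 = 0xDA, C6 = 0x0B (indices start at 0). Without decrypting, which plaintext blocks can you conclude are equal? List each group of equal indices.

ECB encrypts each block independently with the same key, so equal ciphertext blocks imply equal plaintext blocks.
C0 = C3 = C6 = 0x0B, so P0 = P3 = P6.

P0 = P3 = P6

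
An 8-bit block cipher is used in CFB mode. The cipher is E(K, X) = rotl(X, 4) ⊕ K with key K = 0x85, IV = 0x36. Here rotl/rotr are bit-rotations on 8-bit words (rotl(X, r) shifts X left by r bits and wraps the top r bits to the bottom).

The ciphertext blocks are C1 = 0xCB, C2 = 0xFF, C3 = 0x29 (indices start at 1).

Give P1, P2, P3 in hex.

CFB decryption: P_i = C_i ⊕ E(K, C_{i−1}), with C_{0} = IV.
P1: E(K, 0x36) = 0xE6; 0xCB ⊕ 0xE6 = 0x2D.
P2: E(K, 0xCB) = 0x39; 0xFF ⊕ 0x39 = 0xC6.
P3: E(K, 0xFF) = 0x7A; 0x29 ⊕ 0x7A = 0x53.

P1 = 0x2D, P2 = 0xC6, P3 = 0x53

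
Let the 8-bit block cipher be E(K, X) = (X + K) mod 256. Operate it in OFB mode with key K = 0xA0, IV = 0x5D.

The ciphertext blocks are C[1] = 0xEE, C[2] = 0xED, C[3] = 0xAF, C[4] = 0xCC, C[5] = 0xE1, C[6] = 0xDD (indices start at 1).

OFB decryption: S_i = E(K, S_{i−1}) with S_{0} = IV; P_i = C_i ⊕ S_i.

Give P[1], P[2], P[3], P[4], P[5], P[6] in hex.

P[1] = 0x13, P[2] = 0x70, P[3] = 0x92, P[4] = 0x11, P[5] = 0x9C, P[6] = 0xC0

P[1]: S = E(K, 0x5D) = 0xFD; 0xEE ⊕ 0xFD = 0x13.
P[2]: S = E(K, 0xFD) = 0x9D; 0xED ⊕ 0x9D = 0x70.
P[3]: S = E(K, 0x9D) = 0x3D; 0xAF ⊕ 0x3D = 0x92.
P[4]: S = E(K, 0x3D) = 0xDD; 0xCC ⊕ 0xDD = 0x11.
P[5]: S = E(K, 0xDD) = 0x7D; 0xE1 ⊕ 0x7D = 0x9C.
P[6]: S = E(K, 0x7D) = 0x1D; 0xDD ⊕ 0x1D = 0xC0.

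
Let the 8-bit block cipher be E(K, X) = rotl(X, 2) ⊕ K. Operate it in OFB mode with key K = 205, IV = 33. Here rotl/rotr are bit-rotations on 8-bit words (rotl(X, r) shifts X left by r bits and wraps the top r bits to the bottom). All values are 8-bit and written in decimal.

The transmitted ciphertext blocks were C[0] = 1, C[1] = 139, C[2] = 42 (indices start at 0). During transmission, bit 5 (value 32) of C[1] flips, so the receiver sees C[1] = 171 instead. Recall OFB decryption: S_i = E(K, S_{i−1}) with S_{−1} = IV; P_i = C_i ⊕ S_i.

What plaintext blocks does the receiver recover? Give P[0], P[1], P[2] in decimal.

Only C[1] changed, to 171. In OFB, a change in C_i flips the same bit in P_i only; the keystream is unaffected. Decrypting the received ciphertext:
P[0]: S = E(K, 33) = 73; 1 ⊕ 73 = 72.
P[1]: S = E(K, 73) = 232; 171 ⊕ 232 = 67.
P[2]: S = E(K, 232) = 110; 42 ⊕ 110 = 68.
Blocks that differ from the original plaintext: P[1].

P[0] = 72, P[1] = 67, P[2] = 68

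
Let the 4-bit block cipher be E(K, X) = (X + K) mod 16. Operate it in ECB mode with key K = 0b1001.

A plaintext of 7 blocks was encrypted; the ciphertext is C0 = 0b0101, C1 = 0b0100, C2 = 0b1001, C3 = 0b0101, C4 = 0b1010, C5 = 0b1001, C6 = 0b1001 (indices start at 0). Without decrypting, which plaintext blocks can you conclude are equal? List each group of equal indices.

ECB encrypts each block independently with the same key, so equal ciphertext blocks imply equal plaintext blocks.
C0 = C3 = 0b0101, so P0 = P3.
C2 = C5 = C6 = 0b1001, so P2 = P5 = P6.

P0 = P3; P2 = P5 = P6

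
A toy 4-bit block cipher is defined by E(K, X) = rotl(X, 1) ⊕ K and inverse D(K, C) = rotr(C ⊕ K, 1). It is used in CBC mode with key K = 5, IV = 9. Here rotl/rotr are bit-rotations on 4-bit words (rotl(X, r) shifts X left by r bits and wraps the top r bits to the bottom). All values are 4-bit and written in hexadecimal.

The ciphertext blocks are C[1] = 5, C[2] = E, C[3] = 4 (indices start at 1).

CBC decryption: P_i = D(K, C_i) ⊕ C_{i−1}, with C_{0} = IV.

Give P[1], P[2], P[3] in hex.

P[1]: D(K, 5) = 0; 0 ⊕ 9 = 9.
P[2]: D(K, E) = D; D ⊕ 5 = 8.
P[3]: D(K, 4) = 8; 8 ⊕ E = 6.

P[1] = 9, P[2] = 8, P[3] = 6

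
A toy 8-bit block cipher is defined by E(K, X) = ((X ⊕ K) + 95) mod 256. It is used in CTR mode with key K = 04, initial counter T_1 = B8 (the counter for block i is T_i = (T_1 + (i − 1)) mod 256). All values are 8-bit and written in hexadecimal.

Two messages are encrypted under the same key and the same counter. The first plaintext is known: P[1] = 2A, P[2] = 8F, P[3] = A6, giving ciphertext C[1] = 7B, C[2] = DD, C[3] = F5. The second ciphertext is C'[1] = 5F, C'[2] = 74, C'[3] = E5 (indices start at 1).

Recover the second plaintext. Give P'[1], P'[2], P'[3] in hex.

In CTR with a reused counter, both messages share the same keystream S_i, so C_i ⊕ C'_i = P_i ⊕ P'_i and thus P'_i = P_i ⊕ C_i ⊕ C'_i.
P'[1]: 2A ⊕ 7B ⊕ 5F = 0E.
P'[2]: 8F ⊕ DD ⊕ 74 = 26.
P'[3]: A6 ⊕ F5 ⊕ E5 = B6.

P'[1] = 0E, P'[2] = 26, P'[3] = B6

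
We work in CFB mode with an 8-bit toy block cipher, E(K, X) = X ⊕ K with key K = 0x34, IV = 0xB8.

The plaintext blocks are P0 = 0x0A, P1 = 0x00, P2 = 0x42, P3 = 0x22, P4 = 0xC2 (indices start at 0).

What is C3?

C3 = 0xD2

CFB encryption: C_i = P_i ⊕ E(K, C_{i−1}), with C_{−1} = IV.
C0: E(K, 0xB8) = 0x8C; 0x0A ⊕ 0x8C = 0x86.
C1: E(K, 0x86) = 0xB2; 0x00 ⊕ 0xB2 = 0xB2.
C2: E(K, 0xB2) = 0x86; 0x42 ⊕ 0x86 = 0xC4.
C3: E(K, 0xC4) = 0xF0; 0x22 ⊕ 0xF0 = 0xD2.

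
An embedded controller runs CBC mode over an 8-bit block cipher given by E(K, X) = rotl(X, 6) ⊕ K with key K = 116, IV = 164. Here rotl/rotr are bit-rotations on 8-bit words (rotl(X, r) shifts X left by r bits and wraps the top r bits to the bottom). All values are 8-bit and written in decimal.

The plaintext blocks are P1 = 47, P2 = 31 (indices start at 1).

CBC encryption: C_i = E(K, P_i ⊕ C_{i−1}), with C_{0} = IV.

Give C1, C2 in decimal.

C1 = 150, C2 = 22

C1: P1 ⊕ 164 = 139; E(K, 139) = 150.
C2: P2 ⊕ 150 = 137; E(K, 137) = 22.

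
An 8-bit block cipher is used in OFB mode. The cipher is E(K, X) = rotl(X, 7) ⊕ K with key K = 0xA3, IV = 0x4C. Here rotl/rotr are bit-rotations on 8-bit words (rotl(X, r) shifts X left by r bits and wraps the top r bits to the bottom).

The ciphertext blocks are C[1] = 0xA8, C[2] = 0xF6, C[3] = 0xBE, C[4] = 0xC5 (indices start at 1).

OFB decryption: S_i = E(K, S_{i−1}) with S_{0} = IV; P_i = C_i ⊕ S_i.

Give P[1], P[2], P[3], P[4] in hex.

P[1] = 0x2D, P[2] = 0x97, P[3] = 0xAD, P[4] = 0xEF

P[1]: S = E(K, 0x4C) = 0x85; 0xA8 ⊕ 0x85 = 0x2D.
P[2]: S = E(K, 0x85) = 0x61; 0xF6 ⊕ 0x61 = 0x97.
P[3]: S = E(K, 0x61) = 0x13; 0xBE ⊕ 0x13 = 0xAD.
P[4]: S = E(K, 0x13) = 0x2A; 0xC5 ⊕ 0x2A = 0xEF.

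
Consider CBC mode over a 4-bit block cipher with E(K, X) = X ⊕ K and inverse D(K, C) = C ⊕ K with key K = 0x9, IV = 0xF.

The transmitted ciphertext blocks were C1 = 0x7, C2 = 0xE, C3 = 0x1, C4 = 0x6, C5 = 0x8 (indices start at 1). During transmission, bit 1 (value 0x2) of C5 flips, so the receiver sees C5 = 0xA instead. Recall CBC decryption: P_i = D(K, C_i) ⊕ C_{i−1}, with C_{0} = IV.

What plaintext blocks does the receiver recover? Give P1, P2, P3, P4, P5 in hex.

Only C5 changed, to 0xA. In CBC, a change in C_i garbles P_i and flips the same bit in P_{i+1}. Decrypting the received ciphertext:
P1: D(K, 0x7) = 0xE; 0xE ⊕ 0xF = 0x1.
P2: D(K, 0xE) = 0x7; 0x7 ⊕ 0x7 = 0x0.
P3: D(K, 0x1) = 0x8; 0x8 ⊕ 0xE = 0x6.
P4: D(K, 0x6) = 0xF; 0xF ⊕ 0x1 = 0xE.
P5: D(K, 0xA) = 0x3; 0x3 ⊕ 0x6 = 0x5.
Blocks that differ from the original plaintext: P5.

P1 = 0x1, P2 = 0x0, P3 = 0x6, P4 = 0xE, P5 = 0x5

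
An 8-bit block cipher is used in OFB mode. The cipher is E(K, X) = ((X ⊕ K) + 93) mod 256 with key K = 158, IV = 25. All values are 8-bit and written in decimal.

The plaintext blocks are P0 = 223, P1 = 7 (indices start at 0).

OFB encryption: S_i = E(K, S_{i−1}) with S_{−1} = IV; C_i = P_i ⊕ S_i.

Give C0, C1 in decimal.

C0: S = E(K, 25) = 228; 223 ⊕ 228 = 59.
C1: S = E(K, 228) = 215; 7 ⊕ 215 = 208.

C0 = 59, C1 = 208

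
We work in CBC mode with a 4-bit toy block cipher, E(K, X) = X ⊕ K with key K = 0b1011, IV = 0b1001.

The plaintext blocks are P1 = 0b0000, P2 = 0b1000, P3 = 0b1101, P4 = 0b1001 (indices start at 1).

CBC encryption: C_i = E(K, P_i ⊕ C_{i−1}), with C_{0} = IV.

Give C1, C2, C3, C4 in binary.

C1 = 0b0010, C2 = 0b0001, C3 = 0b0111, C4 = 0b0101

C1: P1 ⊕ 0b1001 = 0b1001; E(K, 0b1001) = 0b0010.
C2: P2 ⊕ 0b0010 = 0b1010; E(K, 0b1010) = 0b0001.
C3: P3 ⊕ 0b0001 = 0b1100; E(K, 0b1100) = 0b0111.
C4: P4 ⊕ 0b0111 = 0b1110; E(K, 0b1110) = 0b0101.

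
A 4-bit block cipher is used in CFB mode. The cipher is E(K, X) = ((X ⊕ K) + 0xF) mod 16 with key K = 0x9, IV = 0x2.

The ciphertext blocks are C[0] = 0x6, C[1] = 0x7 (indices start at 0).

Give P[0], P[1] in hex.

CFB decryption: P_i = C_i ⊕ E(K, C_{i−1}), with C_{−1} = IV.
P[0]: E(K, 0x2) = 0xA; 0x6 ⊕ 0xA = 0xC.
P[1]: E(K, 0x6) = 0xE; 0x7 ⊕ 0xE = 0x9.

P[0] = 0xC, P[1] = 0x9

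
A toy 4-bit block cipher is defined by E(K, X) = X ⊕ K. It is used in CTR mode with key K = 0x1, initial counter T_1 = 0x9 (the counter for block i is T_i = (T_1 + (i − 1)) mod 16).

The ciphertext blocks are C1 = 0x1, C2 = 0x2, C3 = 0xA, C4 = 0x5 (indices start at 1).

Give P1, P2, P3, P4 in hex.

P1 = 0x9, P2 = 0x9, P3 = 0x0, P4 = 0x8

CTR decryption: S_i = E(K, T_i) where T_i is the counter for block i; P_i = C_i ⊕ S_i.
P1: T = 0x9, S = E(K, T) = 0x8; 0x1 ⊕ 0x8 = 0x9.
P2: T = 0xA, S = E(K, T) = 0xB; 0x2 ⊕ 0xB = 0x9.
P3: T = 0xB, S = E(K, T) = 0xA; 0xA ⊕ 0xA = 0x0.
P4: T = 0xC, S = E(K, T) = 0xD; 0x5 ⊕ 0xD = 0x8.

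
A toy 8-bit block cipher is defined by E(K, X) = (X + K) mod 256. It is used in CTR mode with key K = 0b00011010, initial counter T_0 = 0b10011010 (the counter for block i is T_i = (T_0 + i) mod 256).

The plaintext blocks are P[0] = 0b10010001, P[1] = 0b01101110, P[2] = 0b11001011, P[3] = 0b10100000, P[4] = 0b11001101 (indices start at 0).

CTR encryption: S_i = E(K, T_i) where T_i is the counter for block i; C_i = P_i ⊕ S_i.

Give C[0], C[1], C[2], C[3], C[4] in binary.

C[0]: T = 0b10011010, S = E(K, T) = 0b10110100; 0b10010001 ⊕ 0b10110100 = 0b00100101.
C[1]: T = 0b10011011, S = E(K, T) = 0b10110101; 0b01101110 ⊕ 0b10110101 = 0b11011011.
C[2]: T = 0b10011100, S = E(K, T) = 0b10110110; 0b11001011 ⊕ 0b10110110 = 0b01111101.
C[3]: T = 0b10011101, S = E(K, T) = 0b10110111; 0b10100000 ⊕ 0b10110111 = 0b00010111.
C[4]: T = 0b10011110, S = E(K, T) = 0b10111000; 0b11001101 ⊕ 0b10111000 = 0b01110101.

C[0] = 0b00100101, C[1] = 0b11011011, C[2] = 0b01111101, C[3] = 0b00010111, C[4] = 0b01110101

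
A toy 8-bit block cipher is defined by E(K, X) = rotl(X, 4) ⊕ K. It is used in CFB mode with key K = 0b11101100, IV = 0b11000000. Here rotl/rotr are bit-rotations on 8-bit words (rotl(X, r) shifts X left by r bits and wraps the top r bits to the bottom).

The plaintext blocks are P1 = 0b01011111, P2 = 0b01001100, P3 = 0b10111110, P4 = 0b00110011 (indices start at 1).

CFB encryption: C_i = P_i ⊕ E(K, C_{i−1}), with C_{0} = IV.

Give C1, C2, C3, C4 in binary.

C1: E(K, 0b11000000) = 0b11100000; 0b01011111 ⊕ 0b11100000 = 0b10111111.
C2: E(K, 0b10111111) = 0b00010111; 0b01001100 ⊕ 0b00010111 = 0b01011011.
C3: E(K, 0b01011011) = 0b01011001; 0b10111110 ⊕ 0b01011001 = 0b11100111.
C4: E(K, 0b11100111) = 0b10010010; 0b00110011 ⊕ 0b10010010 = 0b10100001.

C1 = 0b10111111, C2 = 0b01011011, C3 = 0b11100111, C4 = 0b10100001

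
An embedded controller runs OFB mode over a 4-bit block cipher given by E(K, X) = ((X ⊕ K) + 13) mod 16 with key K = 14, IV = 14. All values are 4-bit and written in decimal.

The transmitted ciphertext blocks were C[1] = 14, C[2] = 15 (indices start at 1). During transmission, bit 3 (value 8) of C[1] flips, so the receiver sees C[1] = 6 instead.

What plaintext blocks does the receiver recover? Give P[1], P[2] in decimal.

P[1] = 11, P[2] = 15

OFB decryption: S_i = E(K, S_{i−1}) with S_{0} = IV; P_i = C_i ⊕ S_i.
Only C[1] changed, to 6. In OFB, a change in C_i flips the same bit in P_i only; the keystream is unaffected. Decrypting the received ciphertext:
P[1]: S = E(K, 14) = 13; 6 ⊕ 13 = 11.
P[2]: S = E(K, 13) = 0; 15 ⊕ 0 = 15.
Blocks that differ from the original plaintext: P[1].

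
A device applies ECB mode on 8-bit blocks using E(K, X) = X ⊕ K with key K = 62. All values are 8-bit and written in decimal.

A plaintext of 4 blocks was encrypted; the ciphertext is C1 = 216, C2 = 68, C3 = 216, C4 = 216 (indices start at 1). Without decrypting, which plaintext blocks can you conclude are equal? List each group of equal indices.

ECB encrypts each block independently with the same key, so equal ciphertext blocks imply equal plaintext blocks.
C1 = C3 = C4 = 216, so P1 = P3 = P4.

P1 = P3 = P4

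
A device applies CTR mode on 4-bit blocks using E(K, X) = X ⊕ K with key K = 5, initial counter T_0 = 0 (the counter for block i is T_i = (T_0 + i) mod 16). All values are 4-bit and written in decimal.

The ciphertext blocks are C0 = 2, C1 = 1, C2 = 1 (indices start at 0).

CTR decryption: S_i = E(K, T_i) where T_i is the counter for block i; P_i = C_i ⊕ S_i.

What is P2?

P2: T = 2, S = E(K, T) = 7; 1 ⊕ 7 = 6.

P2 = 6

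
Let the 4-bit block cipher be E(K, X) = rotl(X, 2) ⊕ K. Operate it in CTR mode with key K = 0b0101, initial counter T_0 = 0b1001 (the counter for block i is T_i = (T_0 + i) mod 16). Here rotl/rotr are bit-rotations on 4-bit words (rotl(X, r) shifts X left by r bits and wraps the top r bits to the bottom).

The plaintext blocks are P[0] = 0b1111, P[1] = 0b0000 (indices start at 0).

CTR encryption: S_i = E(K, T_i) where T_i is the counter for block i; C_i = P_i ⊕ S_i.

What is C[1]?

C[1] = 0b1111

C[0]: T = 0b1001, S = E(K, T) = 0b0011; 0b1111 ⊕ 0b0011 = 0b1100.
C[1]: T = 0b1010, S = E(K, T) = 0b1111; 0b0000 ⊕ 0b1111 = 0b1111.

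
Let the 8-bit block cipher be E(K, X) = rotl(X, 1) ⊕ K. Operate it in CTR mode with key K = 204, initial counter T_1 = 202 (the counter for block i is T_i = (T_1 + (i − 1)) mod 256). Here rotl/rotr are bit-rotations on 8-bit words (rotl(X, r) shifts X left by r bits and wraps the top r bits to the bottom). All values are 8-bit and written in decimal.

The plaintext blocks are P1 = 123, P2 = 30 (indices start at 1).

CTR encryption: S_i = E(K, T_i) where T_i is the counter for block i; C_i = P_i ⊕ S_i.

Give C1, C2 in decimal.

C1 = 34, C2 = 69

C1: T = 202, S = E(K, T) = 89; 123 ⊕ 89 = 34.
C2: T = 203, S = E(K, T) = 91; 30 ⊕ 91 = 69.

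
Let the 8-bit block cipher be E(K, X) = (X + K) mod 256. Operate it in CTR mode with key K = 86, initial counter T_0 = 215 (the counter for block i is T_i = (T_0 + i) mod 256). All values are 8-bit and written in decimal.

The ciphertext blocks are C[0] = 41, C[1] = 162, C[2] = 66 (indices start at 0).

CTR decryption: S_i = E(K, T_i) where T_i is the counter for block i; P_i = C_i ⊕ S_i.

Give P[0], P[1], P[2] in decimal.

P[0]: T = 215, S = E(K, T) = 45; 41 ⊕ 45 = 4.
P[1]: T = 216, S = E(K, T) = 46; 162 ⊕ 46 = 140.
P[2]: T = 217, S = E(K, T) = 47; 66 ⊕ 47 = 109.

P[0] = 4, P[1] = 140, P[2] = 109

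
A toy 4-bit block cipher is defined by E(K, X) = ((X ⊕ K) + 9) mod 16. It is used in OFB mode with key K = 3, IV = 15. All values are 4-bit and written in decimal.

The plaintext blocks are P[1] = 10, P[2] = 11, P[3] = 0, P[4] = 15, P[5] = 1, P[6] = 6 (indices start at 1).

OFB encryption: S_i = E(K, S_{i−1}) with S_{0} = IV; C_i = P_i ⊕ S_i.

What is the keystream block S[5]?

C[1]: S = E(K, 15) = 5; 10 ⊕ 5 = 15.
C[2]: S = E(K, 5) = 15; 11 ⊕ 15 = 4.
C[3]: S = E(K, 15) = 5; 0 ⊕ 5 = 5.
C[4]: S = E(K, 5) = 15; 15 ⊕ 15 = 0.
C[5]: S = E(K, 15) = 5; 1 ⊕ 5 = 4.
So S[5] = 5.

5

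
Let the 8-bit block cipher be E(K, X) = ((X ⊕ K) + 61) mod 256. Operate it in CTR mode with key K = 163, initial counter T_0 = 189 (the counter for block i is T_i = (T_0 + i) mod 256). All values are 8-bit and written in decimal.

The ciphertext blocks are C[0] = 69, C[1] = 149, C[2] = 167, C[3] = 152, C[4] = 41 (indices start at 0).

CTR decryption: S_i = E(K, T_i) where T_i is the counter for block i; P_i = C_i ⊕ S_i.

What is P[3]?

P[3]: T = 192, S = E(K, T) = 160; 152 ⊕ 160 = 56.

P[3] = 56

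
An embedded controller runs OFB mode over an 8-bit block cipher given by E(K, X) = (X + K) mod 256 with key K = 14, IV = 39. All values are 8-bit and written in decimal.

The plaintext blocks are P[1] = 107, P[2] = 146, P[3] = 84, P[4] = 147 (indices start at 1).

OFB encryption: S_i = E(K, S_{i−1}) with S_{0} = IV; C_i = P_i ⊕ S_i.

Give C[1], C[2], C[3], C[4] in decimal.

C[1]: S = E(K, 39) = 53; 107 ⊕ 53 = 94.
C[2]: S = E(K, 53) = 67; 146 ⊕ 67 = 209.
C[3]: S = E(K, 67) = 81; 84 ⊕ 81 = 5.
C[4]: S = E(K, 81) = 95; 147 ⊕ 95 = 204.

C[1] = 94, C[2] = 209, C[3] = 5, C[4] = 204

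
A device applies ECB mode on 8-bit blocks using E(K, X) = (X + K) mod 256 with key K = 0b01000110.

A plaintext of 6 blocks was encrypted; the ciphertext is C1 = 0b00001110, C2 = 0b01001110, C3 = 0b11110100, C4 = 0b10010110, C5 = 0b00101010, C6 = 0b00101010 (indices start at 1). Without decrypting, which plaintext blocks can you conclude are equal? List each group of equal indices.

P5 = P6

ECB encrypts each block independently with the same key, so equal ciphertext blocks imply equal plaintext blocks.
C5 = C6 = 0b00101010, so P5 = P6.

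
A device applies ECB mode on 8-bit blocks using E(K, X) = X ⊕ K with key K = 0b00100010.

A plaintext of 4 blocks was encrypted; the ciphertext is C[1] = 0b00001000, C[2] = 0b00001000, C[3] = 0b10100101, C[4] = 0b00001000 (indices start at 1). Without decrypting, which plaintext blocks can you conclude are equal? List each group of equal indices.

P[1] = P[2] = P[4]

ECB encrypts each block independently with the same key, so equal ciphertext blocks imply equal plaintext blocks.
C[1] = C[2] = C[4] = 0b00001000, so P[1] = P[2] = P[4].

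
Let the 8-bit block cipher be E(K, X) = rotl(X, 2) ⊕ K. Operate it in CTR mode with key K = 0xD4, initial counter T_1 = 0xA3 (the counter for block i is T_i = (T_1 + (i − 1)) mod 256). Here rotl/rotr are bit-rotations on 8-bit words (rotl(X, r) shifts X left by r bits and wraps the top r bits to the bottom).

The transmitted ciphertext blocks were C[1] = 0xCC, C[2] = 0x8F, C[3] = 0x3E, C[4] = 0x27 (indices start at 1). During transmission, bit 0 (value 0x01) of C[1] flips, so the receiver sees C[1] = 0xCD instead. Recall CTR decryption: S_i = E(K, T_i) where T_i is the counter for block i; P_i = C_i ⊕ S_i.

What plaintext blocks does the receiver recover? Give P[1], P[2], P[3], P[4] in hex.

P[1] = 0x97, P[2] = 0xC9, P[3] = 0x7C, P[4] = 0x69

Only C[1] changed, to 0xCD. In CTR, a change in C_i flips the same bit in P_i only; the keystream is unaffected. Decrypting the received ciphertext:
P[1]: T = 0xA3, S = E(K, T) = 0x5A; 0xCD ⊕ 0x5A = 0x97.
P[2]: T = 0xA4, S = E(K, T) = 0x46; 0x8F ⊕ 0x46 = 0xC9.
P[3]: T = 0xA5, S = E(K, T) = 0x42; 0x3E ⊕ 0x42 = 0x7C.
P[4]: T = 0xA6, S = E(K, T) = 0x4E; 0x27 ⊕ 0x4E = 0x69.
Blocks that differ from the original plaintext: P[1].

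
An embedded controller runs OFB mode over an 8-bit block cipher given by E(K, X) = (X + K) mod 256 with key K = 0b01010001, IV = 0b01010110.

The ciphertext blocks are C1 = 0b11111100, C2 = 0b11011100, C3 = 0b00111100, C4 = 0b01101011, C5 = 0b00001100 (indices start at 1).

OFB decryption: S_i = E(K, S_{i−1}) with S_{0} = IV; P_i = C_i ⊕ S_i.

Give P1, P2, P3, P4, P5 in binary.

P1 = 0b01011011, P2 = 0b00100100, P3 = 0b01110101, P4 = 0b11110001, P5 = 0b11100111

P1: S = E(K, 0b01010110) = 0b10100111; 0b11111100 ⊕ 0b10100111 = 0b01011011.
P2: S = E(K, 0b10100111) = 0b11111000; 0b11011100 ⊕ 0b11111000 = 0b00100100.
P3: S = E(K, 0b11111000) = 0b01001001; 0b00111100 ⊕ 0b01001001 = 0b01110101.
P4: S = E(K, 0b01001001) = 0b10011010; 0b01101011 ⊕ 0b10011010 = 0b11110001.
P5: S = E(K, 0b10011010) = 0b11101011; 0b00001100 ⊕ 0b11101011 = 0b11100111.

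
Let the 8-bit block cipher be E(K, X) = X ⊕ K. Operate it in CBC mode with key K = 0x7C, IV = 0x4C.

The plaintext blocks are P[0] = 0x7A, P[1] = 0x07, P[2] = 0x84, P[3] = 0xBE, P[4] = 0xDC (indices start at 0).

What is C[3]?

CBC encryption: C_i = E(K, P_i ⊕ C_{i−1}), with C_{−1} = IV.
C[0]: P[0] ⊕ 0x4C = 0x36; E(K, 0x36) = 0x4A.
C[1]: P[1] ⊕ 0x4A = 0x4D; E(K, 0x4D) = 0x31.
C[2]: P[2] ⊕ 0x31 = 0xB5; E(K, 0xB5) = 0xC9.
C[3]: P[3] ⊕ 0xC9 = 0x77; E(K, 0x77) = 0x0B.

C[3] = 0x0B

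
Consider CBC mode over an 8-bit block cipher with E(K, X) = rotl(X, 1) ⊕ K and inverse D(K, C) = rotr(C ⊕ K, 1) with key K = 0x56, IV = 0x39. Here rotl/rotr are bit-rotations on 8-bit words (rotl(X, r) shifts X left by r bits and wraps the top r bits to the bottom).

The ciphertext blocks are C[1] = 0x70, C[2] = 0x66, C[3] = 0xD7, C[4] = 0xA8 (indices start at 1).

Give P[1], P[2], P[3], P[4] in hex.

CBC decryption: P_i = D(K, C_i) ⊕ C_{i−1}, with C_{0} = IV.
P[1]: D(K, 0x70) = 0x13; 0x13 ⊕ 0x39 = 0x2A.
P[2]: D(K, 0x66) = 0x18; 0x18 ⊕ 0x70 = 0x68.
P[3]: D(K, 0xD7) = 0xC0; 0xC0 ⊕ 0x66 = 0xA6.
P[4]: D(K, 0xA8) = 0x7F; 0x7F ⊕ 0xD7 = 0xA8.

P[1] = 0x2A, P[2] = 0x68, P[3] = 0xA6, P[4] = 0xA8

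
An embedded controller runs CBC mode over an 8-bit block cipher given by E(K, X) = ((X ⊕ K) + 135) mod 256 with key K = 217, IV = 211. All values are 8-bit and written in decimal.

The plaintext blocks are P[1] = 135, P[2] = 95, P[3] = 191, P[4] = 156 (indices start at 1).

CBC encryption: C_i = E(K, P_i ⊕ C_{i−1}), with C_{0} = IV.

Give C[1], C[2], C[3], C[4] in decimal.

C[1]: P[1] ⊕ 211 = 84; E(K, 84) = 20.
C[2]: P[2] ⊕ 20 = 75; E(K, 75) = 25.
C[3]: P[3] ⊕ 25 = 166; E(K, 166) = 6.
C[4]: P[4] ⊕ 6 = 154; E(K, 154) = 202.

C[1] = 20, C[2] = 25, C[3] = 6, C[4] = 202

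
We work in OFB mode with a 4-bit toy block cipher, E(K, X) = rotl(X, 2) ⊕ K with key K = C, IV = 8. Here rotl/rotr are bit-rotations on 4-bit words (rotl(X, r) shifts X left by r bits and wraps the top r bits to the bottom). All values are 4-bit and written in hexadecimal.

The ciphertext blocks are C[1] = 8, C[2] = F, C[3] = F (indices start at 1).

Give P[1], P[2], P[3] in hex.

OFB decryption: S_i = E(K, S_{i−1}) with S_{0} = IV; P_i = C_i ⊕ S_i.
P[1]: S = E(K, 8) = E; 8 ⊕ E = 6.
P[2]: S = E(K, E) = 7; F ⊕ 7 = 8.
P[3]: S = E(K, 7) = 1; F ⊕ 1 = E.

P[1] = 6, P[2] = 8, P[3] = E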